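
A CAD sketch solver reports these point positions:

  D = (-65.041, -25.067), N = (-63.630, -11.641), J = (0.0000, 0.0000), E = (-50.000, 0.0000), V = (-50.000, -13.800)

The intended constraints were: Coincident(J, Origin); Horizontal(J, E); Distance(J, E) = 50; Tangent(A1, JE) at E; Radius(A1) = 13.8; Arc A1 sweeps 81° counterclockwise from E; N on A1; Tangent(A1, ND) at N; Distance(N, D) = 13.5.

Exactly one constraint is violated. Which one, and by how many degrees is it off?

Tangent(A1, ND) at N — off by 3.00°.

J = (0.00, 0.00) ✓; J.y = 0.00, E.y = 0.00 ✓; |JE| = 50.00 ✓; ∠(VE, EJ) = 90.00° ✓; |VE| = 13.80 ✓; bearing(V→N) − bearing(V→E) = 81.00° ✓; |VN| = 13.80 ✓; ∠(VN, ND) = 87.00° ✗; |ND| = 13.50 ✓.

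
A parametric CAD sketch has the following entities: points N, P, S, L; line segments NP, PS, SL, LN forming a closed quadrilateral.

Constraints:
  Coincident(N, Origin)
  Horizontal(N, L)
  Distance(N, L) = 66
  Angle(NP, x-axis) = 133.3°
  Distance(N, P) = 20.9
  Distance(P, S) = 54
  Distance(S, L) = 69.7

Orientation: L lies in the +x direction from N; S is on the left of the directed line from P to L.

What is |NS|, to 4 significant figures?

59.08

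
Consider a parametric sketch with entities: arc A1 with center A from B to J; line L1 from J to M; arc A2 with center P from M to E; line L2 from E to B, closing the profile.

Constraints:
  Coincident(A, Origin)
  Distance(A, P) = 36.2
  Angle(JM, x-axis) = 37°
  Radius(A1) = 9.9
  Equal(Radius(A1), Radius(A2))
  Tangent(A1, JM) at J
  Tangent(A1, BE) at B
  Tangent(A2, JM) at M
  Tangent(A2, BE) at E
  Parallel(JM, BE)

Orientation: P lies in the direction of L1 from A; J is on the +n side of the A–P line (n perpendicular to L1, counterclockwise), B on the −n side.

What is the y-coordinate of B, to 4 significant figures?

-7.906

The slot axis is L1's direction at 37.0°, so u = (cos 37.0°, sin 37.0°) = (0.7986, 0.6018) and n = (−sin 37.0°, cos 37.0°) = (-0.6018, 0.7986). A is at the origin and P lies 36.2 along u from A, so P = 36.2·u = (28.91, 21.79). Tangency of A1 to both parallel lines with radius 9.9 puts J and B at A ± 9.9·n: J = (-5.958, 7.906), B = (5.958, -7.906). So B.y = -7.906.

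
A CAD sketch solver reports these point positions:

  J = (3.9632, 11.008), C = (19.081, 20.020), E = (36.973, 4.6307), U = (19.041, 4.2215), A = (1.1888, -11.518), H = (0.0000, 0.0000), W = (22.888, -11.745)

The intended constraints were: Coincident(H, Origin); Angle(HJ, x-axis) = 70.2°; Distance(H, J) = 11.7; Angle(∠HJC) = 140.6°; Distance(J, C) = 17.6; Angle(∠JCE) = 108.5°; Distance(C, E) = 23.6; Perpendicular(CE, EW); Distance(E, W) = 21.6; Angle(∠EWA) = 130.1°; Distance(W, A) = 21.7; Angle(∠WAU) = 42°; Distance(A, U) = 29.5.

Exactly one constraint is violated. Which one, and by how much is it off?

Distance(A, U) = 29.5 — off by 5.70.

H = (0.00, 0.00) ✓; HJ at 70.20° ✓; |HJ| = 11.70 ✓; ∠HJC = 140.6° ✓; |JC| = 17.60 ✓; ∠JCE = 108.5° ✓; |CE| = 23.60 ✓; ∠(CE, EW) = 90.00° ✓; |EW| = 21.60 ✓; ∠EWA = 130.1° ✓; |WA| = 21.70 ✓; ∠WAU = 42.00° ✓; |AU| = 23.80 ✗.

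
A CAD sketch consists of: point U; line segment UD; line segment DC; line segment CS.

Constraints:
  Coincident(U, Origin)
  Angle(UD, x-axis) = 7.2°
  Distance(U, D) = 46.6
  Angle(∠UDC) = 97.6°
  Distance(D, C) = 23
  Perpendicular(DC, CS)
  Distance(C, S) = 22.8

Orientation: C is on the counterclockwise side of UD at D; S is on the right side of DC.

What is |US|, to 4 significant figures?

74.90

U is at the origin; UD runs at 7.2° with length 46.6, so D = 46.6·(cos 7.2°, sin 7.2°) = (46.23, 5.841). ∠UDC = 97.6°, so DC runs at 7.2° + (180° − 97.6°) = 89.60° from the x-axis; with |DC| = 23.0, C = D + 23.0·(cos 89.60°, sin 89.60°) = (46.39, 28.84). DC ⟂ CS; with |CS| = 22.8 on the right of DC, S = C + 22.8·(1.000, -0.006981) = (69.19, 28.68). Then |US| = |S − U| = 74.90.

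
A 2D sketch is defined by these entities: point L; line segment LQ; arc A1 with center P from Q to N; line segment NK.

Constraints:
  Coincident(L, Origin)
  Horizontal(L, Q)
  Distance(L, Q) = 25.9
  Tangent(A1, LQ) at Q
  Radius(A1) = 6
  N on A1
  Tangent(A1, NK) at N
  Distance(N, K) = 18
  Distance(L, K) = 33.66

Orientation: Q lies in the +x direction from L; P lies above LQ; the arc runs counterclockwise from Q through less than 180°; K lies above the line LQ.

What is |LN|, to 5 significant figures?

32.426

Checks: |PN| = 6.000 ✓; ∠(PN, NK) = 90.00° ✓; |NK| = 18.00 ✓; |LK| = 33.66 ✓.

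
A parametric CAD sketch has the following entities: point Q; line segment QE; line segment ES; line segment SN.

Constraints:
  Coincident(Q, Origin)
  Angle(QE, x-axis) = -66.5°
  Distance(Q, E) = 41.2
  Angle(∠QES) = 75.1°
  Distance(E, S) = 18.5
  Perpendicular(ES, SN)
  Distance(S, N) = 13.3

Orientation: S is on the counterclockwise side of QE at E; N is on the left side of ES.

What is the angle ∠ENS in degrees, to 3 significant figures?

54.3°

Q is at the origin; QE runs at -66.5° with length 41.2, so E = 41.2·(cos -66.5°, sin -66.5°) = (16.4, -37.8). ∠QES = 75.1°, so ES runs at -66.5° + (180° − 75.1°) = 38.4° from the x-axis; with |ES| = 18.5, S = E + 18.5·(cos 38.4°, sin 38.4°) = (30.9, -26.3). ES ⟂ SN; with |SN| = 13.3 on the left of ES, N = S + 13.3·(-0.621, 0.784) = (22.7, -15.9). Then cos ∠ENS = NE·NS / (|NE||NS|), giving 54.3°.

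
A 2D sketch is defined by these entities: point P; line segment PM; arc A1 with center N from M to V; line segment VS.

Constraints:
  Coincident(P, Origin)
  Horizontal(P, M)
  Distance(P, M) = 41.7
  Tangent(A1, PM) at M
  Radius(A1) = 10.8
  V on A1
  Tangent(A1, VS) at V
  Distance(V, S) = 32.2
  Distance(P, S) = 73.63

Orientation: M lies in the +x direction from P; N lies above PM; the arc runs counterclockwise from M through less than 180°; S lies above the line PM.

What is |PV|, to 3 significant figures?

52.1

Checks: |NV| = 10.80 ✓; ∠(NV, VS) = 90.00° ✓; |VS| = 32.20 ✓; |PS| = 73.63 ✓.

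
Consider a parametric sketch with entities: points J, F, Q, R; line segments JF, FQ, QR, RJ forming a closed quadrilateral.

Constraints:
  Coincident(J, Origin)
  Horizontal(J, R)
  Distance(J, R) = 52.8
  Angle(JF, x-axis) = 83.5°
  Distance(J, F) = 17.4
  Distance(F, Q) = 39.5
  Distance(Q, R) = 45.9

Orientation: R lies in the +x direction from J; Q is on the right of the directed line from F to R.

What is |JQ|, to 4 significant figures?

24.10

J is at the origin; JR is horizontal with |JR| = 52.8 and R in +x, so R = (52.8, 0). JF runs at 83.5° with |JF| = 17.4, so F = (1.970, 17.29). Q is determined by |FQ| = 39.5 and |QR| = 45.9 together: it lies at the intersection of circle(F, 39.5) and circle(R, 45.9). With |FR| = 53.69, the foot of the radical line on FR is 21.75 from F and the perpendicular offset is √(39.5² − 21.75²) = 32.97. Taking the right-of-FR solution: Q = (11.95, -20.93).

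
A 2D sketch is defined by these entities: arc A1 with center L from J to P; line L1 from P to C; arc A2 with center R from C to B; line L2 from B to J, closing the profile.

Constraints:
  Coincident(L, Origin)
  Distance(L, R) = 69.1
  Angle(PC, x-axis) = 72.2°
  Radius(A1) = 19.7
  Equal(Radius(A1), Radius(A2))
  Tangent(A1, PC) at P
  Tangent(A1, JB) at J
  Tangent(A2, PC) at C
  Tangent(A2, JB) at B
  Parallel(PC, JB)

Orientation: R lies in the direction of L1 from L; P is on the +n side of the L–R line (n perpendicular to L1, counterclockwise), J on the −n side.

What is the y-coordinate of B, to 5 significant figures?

59.770

Tangency of A1 to both parallel lines with radius 19.7 puts P and J at L ± 19.7·n: P = (-18.757, 6.0222), J = (18.757, -6.0222). Equal radii place C and B the same way about R: C = R + 19.7·n = (2.3666, 71.814), B = R − 19.7·n = (39.880, 59.770). So B.y = 59.770.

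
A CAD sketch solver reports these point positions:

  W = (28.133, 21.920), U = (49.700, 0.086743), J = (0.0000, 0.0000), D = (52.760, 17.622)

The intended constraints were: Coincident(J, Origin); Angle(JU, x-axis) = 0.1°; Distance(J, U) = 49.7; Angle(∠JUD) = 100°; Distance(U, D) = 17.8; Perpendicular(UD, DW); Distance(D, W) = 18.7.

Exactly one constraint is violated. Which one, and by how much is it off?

Distance(D, W) = 18.7 — off by 6.30.

J = (0.00, 0.00) ✓; JU at 0.1000° ✓; |JU| = 49.70 ✓; ∠JUD = 100.0° ✓; |UD| = 17.80 ✓; ∠(UD, DW) = 90.00° ✓; |DW| = 25.00 ✗.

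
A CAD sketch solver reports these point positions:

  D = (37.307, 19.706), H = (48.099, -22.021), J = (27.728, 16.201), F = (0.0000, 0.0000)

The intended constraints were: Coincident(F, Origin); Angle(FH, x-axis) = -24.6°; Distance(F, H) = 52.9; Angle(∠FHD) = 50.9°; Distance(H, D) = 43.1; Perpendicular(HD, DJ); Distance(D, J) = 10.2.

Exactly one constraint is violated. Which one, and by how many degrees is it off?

Perpendicular(HD, DJ) — off by 5.60°.

F = (0.00, 0.00) ✓; FH at -24.60° ✓; |FH| = 52.90 ✓; ∠FHD = 50.90° ✓; |HD| = 43.10 ✓; ∠(HD, DJ) = 95.60° ✗; |DJ| = 10.20 ✓.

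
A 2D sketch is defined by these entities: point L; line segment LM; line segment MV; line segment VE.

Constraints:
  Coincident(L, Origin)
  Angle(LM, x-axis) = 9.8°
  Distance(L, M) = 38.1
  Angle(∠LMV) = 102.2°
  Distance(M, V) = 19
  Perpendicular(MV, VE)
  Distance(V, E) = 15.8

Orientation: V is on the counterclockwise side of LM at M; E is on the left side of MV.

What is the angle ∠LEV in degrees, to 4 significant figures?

128.4°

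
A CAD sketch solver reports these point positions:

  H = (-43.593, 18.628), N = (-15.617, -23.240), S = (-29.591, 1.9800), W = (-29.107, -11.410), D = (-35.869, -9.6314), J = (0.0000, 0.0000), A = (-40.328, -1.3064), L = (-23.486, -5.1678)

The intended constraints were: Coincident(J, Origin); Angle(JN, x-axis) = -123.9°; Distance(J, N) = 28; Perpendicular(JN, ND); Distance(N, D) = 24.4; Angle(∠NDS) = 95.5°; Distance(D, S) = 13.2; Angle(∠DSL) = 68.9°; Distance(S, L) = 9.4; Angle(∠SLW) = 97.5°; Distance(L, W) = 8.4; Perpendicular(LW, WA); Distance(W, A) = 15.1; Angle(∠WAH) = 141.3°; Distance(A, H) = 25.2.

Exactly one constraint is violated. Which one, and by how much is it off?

Distance(A, H) = 25.2 — off by 5.00.

J = (0.00, 0.00) ✓; JN at -123.9° ✓; |JN| = 28.00 ✓; ∠(JN, ND) = 90.00° ✓; |ND| = 24.40 ✓; ∠NDS = 95.50° ✓; |DS| = 13.20 ✓; ∠DSL = 68.90° ✓; |SL| = 9.400 ✓; ∠SLW = 97.50° ✓; |LW| = 8.400 ✓; ∠(LW, WA) = 90.00° ✓; |WA| = 15.10 ✓; ∠WAH = 141.3° ✓; |AH| = 20.20 ✗.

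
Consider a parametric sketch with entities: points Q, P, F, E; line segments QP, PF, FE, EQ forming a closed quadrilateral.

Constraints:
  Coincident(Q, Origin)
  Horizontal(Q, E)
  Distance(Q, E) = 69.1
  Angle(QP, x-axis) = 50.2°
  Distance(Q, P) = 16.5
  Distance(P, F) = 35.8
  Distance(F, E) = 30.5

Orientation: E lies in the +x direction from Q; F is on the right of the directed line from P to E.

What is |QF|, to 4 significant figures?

40.52

Checks: |PF| = 35.80 ✓; |FE| = 30.50 ✓.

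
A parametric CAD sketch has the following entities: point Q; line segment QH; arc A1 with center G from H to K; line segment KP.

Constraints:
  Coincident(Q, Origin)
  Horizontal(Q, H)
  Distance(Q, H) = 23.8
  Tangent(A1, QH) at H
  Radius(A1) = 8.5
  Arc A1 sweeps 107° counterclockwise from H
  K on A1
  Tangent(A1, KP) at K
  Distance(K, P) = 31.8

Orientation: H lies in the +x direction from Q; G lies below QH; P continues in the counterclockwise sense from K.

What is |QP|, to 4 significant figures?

48.34

Q is at the origin; QH is horizontal with |QH| = 23.8 and H on the +x side, so H = (23.80, 0.000). The tangent condition forces GH to be normal to QH, so G = H + (0, -8.5) = (23.80, -8.500). On A1, H sits at bearing 90° from G; a 107° counterclockwise sweep puts K at bearing 197°, so K = G + 8.5·(cos 197°, sin 197°) = (15.67, -10.99). The tangent condition forces GK to be normal to KP, so KP runs along (−sin 197°, cos 197°); with |KP| = 31.8, P = (24.97, -41.40). Then |QP| = |P − Q| = 48.34.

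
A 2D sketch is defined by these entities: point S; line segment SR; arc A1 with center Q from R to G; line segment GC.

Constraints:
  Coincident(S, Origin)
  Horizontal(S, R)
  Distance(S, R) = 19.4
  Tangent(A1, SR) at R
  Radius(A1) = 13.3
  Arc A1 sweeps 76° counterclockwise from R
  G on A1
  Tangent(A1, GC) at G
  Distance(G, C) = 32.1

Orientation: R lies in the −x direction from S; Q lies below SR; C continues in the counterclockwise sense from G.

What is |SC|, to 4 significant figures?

57.49

On A1, R sits at bearing 90° from Q; a 76° counterclockwise sweep puts G at bearing 166°, so G = Q + 13.3·(cos 166°, sin 166°) = (-32.30, -10.08). A1 meets GC tangentially, so QG is at right angles to GC, so GC runs along (−sin 166°, cos 166°); with |GC| = 32.1, C = (-40.07, -41.23). Then |SC| = |C − S| = 57.49.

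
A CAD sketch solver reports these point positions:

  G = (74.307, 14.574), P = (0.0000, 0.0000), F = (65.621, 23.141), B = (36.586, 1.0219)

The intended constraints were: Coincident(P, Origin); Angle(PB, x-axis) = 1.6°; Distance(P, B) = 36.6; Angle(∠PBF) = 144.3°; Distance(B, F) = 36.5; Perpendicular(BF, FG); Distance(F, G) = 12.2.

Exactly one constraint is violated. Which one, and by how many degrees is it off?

Perpendicular(BF, FG) — off by 8.09°.

P = (0.00, 0.00) ✓; PB at 1.600° ✓; |PB| = 36.60 ✓; ∠PBF = 144.3° ✓; |BF| = 36.50 ✓; ∠(BF, FG) = 81.91° ✗; |FG| = 12.20 ✓.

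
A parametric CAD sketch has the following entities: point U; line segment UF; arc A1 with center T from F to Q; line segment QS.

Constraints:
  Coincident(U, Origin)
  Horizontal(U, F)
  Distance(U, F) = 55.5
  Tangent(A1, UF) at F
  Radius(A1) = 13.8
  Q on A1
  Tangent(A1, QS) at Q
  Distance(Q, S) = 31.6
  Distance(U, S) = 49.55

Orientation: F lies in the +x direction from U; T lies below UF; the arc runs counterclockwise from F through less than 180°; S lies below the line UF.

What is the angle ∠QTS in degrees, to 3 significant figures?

66.4°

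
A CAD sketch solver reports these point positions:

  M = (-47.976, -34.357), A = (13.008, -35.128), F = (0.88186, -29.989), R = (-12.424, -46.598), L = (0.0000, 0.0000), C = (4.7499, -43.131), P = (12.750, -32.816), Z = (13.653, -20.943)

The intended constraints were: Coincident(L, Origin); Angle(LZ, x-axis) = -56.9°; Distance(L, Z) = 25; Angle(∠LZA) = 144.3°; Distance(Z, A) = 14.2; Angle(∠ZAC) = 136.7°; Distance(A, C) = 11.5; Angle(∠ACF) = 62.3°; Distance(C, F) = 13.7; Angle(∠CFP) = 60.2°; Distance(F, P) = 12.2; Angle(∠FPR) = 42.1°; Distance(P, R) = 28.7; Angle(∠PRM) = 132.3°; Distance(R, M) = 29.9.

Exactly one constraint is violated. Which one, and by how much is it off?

Distance(R, M) = 29.9 — off by 7.70.

L = (0.00, 0.00) ✓; LZ at -56.90° ✓; |LZ| = 25.00 ✓; ∠LZA = 144.3° ✓; |ZA| = 14.20 ✓; ∠ZAC = 136.7° ✓; |AC| = 11.50 ✓; ∠ACF = 62.30° ✓; |CF| = 13.70 ✓; ∠CFP = 60.20° ✓; |FP| = 12.20 ✓; ∠FPR = 42.10° ✓; |PR| = 28.70 ✓; ∠PRM = 132.3° ✓; |RM| = 37.60 ✗.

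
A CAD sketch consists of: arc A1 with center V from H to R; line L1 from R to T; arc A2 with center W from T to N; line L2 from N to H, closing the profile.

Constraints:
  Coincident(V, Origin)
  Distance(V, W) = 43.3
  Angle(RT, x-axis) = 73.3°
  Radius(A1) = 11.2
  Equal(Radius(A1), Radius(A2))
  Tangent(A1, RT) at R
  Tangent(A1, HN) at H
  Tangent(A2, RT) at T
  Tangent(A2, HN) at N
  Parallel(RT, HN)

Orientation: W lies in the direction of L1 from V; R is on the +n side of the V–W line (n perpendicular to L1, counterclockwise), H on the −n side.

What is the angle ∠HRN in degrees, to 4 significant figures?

62.65°

The slot axis is L1's direction at 73.3°, so u = (cos 73.3°, sin 73.3°) = (0.2874, 0.9578) and n = (−sin 73.3°, cos 73.3°) = (-0.9578, 0.2874). V is at the origin and W lies 43.3 along u from V, so W = 43.3·u = (12.44, 41.47). Tangency of A1 to both parallel lines with radius 11.2 puts R and H at V ± 11.2·n: R = (-10.73, 3.218), H = (10.73, -3.218). Equal radii place T and N the same way about W: T = W + 11.2·n = (1.715, 44.69), N = W − 11.2·n = (23.17, 38.26). Then cos ∠HRN = RH·RN / (|RH||RN|), giving 62.65°.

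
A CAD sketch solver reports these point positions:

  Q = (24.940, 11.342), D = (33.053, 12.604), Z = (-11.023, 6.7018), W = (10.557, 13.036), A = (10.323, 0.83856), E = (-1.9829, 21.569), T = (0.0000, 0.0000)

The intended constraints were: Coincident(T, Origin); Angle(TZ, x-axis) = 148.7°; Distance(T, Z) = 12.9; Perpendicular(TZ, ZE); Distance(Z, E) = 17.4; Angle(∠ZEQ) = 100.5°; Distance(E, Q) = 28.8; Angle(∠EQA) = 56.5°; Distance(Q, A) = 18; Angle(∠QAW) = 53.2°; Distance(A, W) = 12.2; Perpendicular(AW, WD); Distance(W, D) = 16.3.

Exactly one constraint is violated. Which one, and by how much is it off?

Distance(W, D) = 16.3 — off by 6.20.

T = (0.00, 0.00) ✓; TZ at 148.7° ✓; |TZ| = 12.90 ✓; ∠(TZ, ZE) = 90.00° ✓; |ZE| = 17.40 ✓; ∠ZEQ = 100.5° ✓; |EQ| = 28.80 ✓; ∠EQA = 56.50° ✓; |QA| = 18.00 ✓; ∠QAW = 53.20° ✓; |AW| = 12.20 ✓; ∠(AW, WD) = 90.00° ✓; |WD| = 22.50 ✗.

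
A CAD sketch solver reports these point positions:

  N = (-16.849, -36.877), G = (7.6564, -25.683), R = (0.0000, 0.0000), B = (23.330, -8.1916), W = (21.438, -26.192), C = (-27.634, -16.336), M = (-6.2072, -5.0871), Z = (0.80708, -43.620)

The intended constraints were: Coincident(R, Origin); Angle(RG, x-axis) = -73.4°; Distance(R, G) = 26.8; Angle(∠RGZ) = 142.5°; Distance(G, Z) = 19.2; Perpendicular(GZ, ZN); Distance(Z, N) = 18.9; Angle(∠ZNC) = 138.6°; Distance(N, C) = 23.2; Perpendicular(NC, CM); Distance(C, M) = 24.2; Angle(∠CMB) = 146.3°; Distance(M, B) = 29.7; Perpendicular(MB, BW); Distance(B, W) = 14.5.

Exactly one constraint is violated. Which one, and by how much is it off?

Distance(B, W) = 14.5 — off by 3.60.

R = (0.00, 0.00) ✓; RG at -73.40° ✓; |RG| = 26.80 ✓; ∠RGZ = 142.5° ✓; |GZ| = 19.20 ✓; ∠(GZ, ZN) = 90.00° ✓; |ZN| = 18.90 ✓; ∠ZNC = 138.6° ✓; |NC| = 23.20 ✓; ∠(NC, CM) = 90.00° ✓; |CM| = 24.20 ✓; ∠CMB = 146.3° ✓; |MB| = 29.70 ✓; ∠(MB, BW) = 90.00° ✓; |BW| = 18.10 ✗.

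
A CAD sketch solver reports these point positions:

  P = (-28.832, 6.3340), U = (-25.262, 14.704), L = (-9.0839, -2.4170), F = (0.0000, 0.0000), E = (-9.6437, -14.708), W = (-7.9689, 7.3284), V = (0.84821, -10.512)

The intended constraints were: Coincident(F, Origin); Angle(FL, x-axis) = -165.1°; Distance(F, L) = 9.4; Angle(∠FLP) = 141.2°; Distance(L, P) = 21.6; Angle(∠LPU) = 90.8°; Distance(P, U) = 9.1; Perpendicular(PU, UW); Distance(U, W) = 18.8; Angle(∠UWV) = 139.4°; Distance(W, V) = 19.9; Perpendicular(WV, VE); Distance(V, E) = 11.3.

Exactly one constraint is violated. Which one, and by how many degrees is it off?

Perpendicular(WV, VE) — off by 4.50°.

F = (0.00, 0.00) ✓; FL at -165.1° ✓; |FL| = 9.400 ✓; ∠FLP = 141.2° ✓; |LP| = 21.60 ✓; ∠LPU = 90.80° ✓; |PU| = 9.100 ✓; ∠(PU, UW) = 90.00° ✓; |UW| = 18.80 ✓; ∠UWV = 139.4° ✓; |WV| = 19.90 ✓; ∠(WV, VE) = 94.50° ✗; |VE| = 11.30 ✓.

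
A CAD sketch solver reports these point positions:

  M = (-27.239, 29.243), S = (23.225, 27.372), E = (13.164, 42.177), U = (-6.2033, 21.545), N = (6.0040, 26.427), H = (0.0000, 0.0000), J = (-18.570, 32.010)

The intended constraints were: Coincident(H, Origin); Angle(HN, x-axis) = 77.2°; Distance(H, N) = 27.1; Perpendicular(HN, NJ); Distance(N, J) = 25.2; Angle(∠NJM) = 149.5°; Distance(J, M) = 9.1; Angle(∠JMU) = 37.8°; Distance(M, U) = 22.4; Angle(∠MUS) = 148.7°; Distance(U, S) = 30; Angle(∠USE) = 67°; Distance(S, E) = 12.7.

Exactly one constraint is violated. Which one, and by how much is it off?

Distance(S, E) = 12.7 — off by 5.20.

H = (0.00, 0.00) ✓; HN at 77.20° ✓; |HN| = 27.10 ✓; ∠(HN, NJ) = 90.00° ✓; |NJ| = 25.20 ✓; ∠NJM = 149.5° ✓; |JM| = 9.100 ✓; ∠JMU = 37.80° ✓; |MU| = 22.40 ✓; ∠MUS = 148.7° ✓; |US| = 30.00 ✓; ∠USE = 67.00° ✓; |SE| = 17.90 ✗.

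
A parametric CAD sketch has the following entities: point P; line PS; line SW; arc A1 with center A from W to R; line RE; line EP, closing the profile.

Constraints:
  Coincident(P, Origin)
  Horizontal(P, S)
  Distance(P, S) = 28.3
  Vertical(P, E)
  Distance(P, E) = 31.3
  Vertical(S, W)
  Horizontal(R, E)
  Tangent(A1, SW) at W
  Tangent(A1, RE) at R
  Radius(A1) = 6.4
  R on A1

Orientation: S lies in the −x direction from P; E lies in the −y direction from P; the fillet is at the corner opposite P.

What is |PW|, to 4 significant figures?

37.69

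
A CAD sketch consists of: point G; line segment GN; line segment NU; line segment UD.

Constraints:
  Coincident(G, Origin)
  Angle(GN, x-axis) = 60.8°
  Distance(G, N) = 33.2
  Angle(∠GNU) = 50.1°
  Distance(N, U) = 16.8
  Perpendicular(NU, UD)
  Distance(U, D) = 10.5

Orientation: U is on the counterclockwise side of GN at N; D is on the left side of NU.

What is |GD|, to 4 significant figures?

15.63

G is at the origin; GN runs at 60.8° with length 33.2, so N = 33.2·(cos 60.8°, sin 60.8°) = (16.20, 28.98). ∠GNU = 50.1°, so NU runs at 60.8° + (180° − 50.1°) = 190.7° from the x-axis; with |NU| = 16.8, U = N + 16.8·(cos 190.7°, sin 190.7°) = (-0.3110, 25.86). The perpendicularity gives UD at right angles to NU; with |UD| = 10.5 on the left of NU, D = U + 10.5·(0.1857, -0.9826) = (1.639, 15.54). Then |GD| = |D − G| = 15.63.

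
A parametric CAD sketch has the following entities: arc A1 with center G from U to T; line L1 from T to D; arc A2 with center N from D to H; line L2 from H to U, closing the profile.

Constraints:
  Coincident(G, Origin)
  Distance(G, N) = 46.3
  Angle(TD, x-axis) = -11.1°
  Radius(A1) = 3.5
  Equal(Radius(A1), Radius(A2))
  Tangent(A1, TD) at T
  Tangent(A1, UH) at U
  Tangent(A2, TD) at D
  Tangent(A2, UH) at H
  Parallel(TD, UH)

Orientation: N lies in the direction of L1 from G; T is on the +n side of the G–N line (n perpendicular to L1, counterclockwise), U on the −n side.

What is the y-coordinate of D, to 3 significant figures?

-5.48

Tangency of A1 to both parallel lines with radius 3.5 puts T and U at G ± 3.5·n: T = (0.674, 3.43), U = (-0.674, -3.43). Equal radii place D and H the same way about N: D = N + 3.5·n = (46.1, -5.48), H = N − 3.5·n = (44.8, -12.3). So D.y = -5.48.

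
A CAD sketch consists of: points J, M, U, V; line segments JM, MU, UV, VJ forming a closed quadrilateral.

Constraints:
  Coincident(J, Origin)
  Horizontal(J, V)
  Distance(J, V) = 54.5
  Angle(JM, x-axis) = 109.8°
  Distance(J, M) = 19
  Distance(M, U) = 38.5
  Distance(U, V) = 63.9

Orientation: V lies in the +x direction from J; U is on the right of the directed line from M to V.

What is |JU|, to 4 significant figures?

21.47

Checks: |MU| = 38.50 ✓; |UV| = 63.90 ✓.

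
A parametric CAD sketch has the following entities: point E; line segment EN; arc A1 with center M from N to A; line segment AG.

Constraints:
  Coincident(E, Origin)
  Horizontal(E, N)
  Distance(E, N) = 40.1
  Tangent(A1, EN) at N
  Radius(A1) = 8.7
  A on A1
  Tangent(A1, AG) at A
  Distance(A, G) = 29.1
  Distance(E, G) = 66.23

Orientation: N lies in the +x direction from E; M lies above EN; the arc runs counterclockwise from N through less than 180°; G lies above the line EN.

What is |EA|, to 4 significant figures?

48.83

E is at the origin; EN is horizontal with |EN| = 40.1 and N on the +x side, so N = (40.10, 0.000). Tangency of A1 to EN means the radius MN is perpendicular to EN, so M = N + (0, 8.7) = (40.10, 8.700). Since MA ⟂ AG (tangency), |MG| = √(8.7² + 29.1²) = 30.37 regardless of where A sits on A1. So G lies on both circle(E, 66.23) and circle(M, 30.37); the above-EN intersection is G = (56.79, 34.07). A is the foot of the tangent from G: A = (48.43, 6.201).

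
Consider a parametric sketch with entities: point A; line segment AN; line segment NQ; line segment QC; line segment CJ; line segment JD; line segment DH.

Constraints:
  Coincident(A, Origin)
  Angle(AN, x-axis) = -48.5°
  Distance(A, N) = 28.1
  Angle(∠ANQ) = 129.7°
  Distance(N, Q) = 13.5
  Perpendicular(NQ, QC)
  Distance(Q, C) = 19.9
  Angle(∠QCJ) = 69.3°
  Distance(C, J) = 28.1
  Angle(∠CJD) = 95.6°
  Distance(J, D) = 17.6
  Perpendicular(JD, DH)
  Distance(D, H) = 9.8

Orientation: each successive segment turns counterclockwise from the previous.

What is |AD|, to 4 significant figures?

30.26

A is at the origin; AN runs at -48.5° with length 28.1, so N = (18.62, -21.05). ∠ANQ = 129.7° gives NQ at 1.800° from the x-axis; with |NQ| = 13.5, Q = (32.11, -20.62). NQ is perpendicular to QC, so QC runs at 91.80°; with |QC| = 19.9, C = (31.49, -0.7314). ∠QCJ = 69.3° gives CJ at -157.5° from the x-axis; with |CJ| = 28.1, J = (5.527, -11.48). ∠CJD = 95.6° gives JD at -73.10° from the x-axis; with |JD| = 17.6, D = (10.64, -28.32). Then |AD| = |D − A| = 30.26.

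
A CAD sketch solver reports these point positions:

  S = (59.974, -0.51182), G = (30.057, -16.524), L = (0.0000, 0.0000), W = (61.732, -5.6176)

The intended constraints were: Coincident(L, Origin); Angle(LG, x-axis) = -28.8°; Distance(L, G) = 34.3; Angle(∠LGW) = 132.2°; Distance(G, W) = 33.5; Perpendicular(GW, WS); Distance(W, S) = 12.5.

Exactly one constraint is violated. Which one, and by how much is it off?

Distance(W, S) = 12.5 — off by 7.10.

L = (0.00, 0.00) ✓; LG at -28.80° ✓; |LG| = 34.30 ✓; ∠LGW = 132.2° ✓; |GW| = 33.50 ✓; ∠(GW, WS) = 90.00° ✓; |WS| = 5.400 ✗.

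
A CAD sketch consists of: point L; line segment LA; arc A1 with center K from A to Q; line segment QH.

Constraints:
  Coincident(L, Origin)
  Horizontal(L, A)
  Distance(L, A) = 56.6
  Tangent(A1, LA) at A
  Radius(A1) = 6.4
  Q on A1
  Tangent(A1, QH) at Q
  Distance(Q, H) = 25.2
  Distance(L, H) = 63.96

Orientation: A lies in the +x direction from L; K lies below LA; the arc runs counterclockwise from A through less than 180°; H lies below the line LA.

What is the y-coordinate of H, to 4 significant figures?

-32.36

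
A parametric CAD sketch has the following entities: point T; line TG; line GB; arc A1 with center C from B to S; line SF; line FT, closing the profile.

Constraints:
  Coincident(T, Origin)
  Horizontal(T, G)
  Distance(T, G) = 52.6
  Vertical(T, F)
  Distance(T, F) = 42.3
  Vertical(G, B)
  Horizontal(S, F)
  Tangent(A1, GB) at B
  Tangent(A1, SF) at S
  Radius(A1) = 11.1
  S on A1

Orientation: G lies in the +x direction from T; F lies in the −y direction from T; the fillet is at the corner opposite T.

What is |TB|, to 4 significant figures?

61.16

T is at the origin; T and G share the same y with |TG| = 52.6 and G on the +x side, so G = (52.60, 0.000). TF is vertical with |TF| = 42.3 and F on the −y side, so F = (0.000, -42.30). The virtual corner opposite T is at (52.60, -42.30). Tangency of A1 to GB means the radius CB is perpendicular to GB and tangency of A1 to SF means the radius CS is perpendicular to SF, with radius 11.1, so the center C sits 11.1 in from both sides at C = (41.50, -31.20). That places the tangent points at B = (52.60, -31.20) on GB and S = (41.50, -42.30) on SF. Then |TB| = |B − T| = 61.16.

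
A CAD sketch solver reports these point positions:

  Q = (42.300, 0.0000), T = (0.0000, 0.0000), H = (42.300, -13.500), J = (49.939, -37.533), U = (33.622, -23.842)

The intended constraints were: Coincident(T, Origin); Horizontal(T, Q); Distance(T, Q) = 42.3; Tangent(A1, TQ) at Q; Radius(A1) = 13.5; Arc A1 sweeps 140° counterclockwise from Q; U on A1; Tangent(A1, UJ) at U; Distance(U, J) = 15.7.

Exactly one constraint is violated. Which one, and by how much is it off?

Distance(U, J) = 15.7 — off by 5.60.

T = (0.00, 0.00) ✓; T.y = 0.00, Q.y = 0.00 ✓; |TQ| = 42.30 ✓; ∠(HQ, QT) = 90.00° ✓; |HQ| = 13.50 ✓; bearing(H→U) − bearing(H→Q) = 140.0° ✓; |HU| = 13.50 ✓; ∠(HU, UJ) = 90.00° ✓; |UJ| = 21.30 ✗.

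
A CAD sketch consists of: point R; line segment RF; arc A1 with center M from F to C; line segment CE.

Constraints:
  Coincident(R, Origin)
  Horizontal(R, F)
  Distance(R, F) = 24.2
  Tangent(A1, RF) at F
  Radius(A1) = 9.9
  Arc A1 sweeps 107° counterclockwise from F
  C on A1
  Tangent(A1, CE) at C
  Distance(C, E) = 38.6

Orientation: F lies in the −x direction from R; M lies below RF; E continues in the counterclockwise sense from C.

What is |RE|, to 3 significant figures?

54.5

On A1, F sits at bearing 90° from M; a 107° counterclockwise sweep puts C at bearing 197°, so C = M + 9.9·(cos 197°, sin 197°) = (-33.7, -12.8). Tangency of A1 to CE means the radius MC is perpendicular to CE, so CE runs along (−sin 197°, cos 197°); with |CE| = 38.6, E = (-22.4, -49.7). Then |RE| = |E − R| = 54.5.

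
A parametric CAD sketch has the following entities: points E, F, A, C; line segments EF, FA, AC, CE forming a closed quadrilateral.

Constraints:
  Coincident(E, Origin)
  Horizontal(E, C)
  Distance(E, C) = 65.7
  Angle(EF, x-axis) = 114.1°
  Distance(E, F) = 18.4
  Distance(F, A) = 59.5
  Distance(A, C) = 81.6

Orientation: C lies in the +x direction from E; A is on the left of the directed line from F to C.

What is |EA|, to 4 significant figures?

72.00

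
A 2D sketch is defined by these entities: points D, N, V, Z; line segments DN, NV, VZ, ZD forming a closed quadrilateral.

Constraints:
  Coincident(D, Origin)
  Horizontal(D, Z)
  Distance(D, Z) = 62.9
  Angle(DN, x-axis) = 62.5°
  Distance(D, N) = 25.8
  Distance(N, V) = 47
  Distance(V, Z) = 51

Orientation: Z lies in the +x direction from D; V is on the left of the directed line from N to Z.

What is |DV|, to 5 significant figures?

70.824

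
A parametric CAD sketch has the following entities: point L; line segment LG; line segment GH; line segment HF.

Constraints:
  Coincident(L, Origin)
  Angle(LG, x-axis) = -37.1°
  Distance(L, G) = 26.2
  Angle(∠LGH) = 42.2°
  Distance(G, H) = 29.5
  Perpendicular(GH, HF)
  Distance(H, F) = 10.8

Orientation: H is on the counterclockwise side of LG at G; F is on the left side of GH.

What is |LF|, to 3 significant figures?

12.2

∠LGH = 42.2°, so GH runs at -37.1° + (180° − 42.2°) = 101° from the x-axis; with |GH| = 29.5, H = G + 29.5·(cos 101°, sin 101°) = (15.4, 13.2). The perpendicularity gives HF at right angles to GH; with |HF| = 10.8 on the left of GH, F = H + 10.8·(-0.983, -0.186) = (4.81, 11.2). Then |LF| = |F − L| = 12.2.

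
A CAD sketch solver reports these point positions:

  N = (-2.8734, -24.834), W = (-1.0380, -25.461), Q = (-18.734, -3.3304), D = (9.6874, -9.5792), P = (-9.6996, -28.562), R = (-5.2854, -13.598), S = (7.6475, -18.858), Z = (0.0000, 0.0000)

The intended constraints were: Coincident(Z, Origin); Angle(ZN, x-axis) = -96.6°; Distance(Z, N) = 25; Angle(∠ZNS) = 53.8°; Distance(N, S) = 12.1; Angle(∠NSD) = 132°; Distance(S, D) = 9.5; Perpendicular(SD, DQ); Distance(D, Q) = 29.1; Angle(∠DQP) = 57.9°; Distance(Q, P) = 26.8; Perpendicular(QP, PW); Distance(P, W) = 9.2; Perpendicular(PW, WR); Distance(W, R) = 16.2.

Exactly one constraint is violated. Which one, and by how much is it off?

Distance(W, R) = 16.2 — off by 3.60.

Z = (0.00, 0.00) ✓; ZN at -96.60° ✓; |ZN| = 25.00 ✓; ∠ZNS = 53.80° ✓; |NS| = 12.10 ✓; ∠NSD = 132.0° ✓; |SD| = 9.500 ✓; ∠(SD, DQ) = 90.00° ✓; |DQ| = 29.10 ✓; ∠DQP = 57.90° ✓; |QP| = 26.80 ✓; ∠(QP, PW) = 90.00° ✓; |PW| = 9.200 ✓; ∠(PW, WR) = 90.00° ✓; |WR| = 12.60 ✗.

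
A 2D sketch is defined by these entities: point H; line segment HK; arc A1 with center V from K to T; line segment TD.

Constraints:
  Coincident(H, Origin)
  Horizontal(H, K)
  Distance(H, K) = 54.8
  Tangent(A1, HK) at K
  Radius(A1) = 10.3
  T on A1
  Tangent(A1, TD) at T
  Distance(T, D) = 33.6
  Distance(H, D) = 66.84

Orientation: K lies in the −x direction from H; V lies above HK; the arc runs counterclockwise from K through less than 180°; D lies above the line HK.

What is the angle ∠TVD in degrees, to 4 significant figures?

72.96°

Checks: |HK| = 54.80 ✓; ∠(VK, KH) = 90.00° ✓; |VT| = 10.30 ✓; ∠(VT, TD) = 90.00° ✓; |TD| = 33.60 ✓; |HD| = 66.84 ✓.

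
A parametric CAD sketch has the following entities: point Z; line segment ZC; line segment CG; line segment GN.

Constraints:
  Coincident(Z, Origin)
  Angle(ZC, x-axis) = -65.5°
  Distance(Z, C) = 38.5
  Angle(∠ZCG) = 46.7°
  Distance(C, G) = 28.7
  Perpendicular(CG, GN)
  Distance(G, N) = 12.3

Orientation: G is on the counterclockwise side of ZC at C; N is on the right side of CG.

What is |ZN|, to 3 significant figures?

40.4

Z is at the origin; ZC runs at -65.5° with length 38.5, so C = 38.5·(cos -65.5°, sin -65.5°) = (16.0, -35.0). ∠ZCG = 46.7°, so CG runs at -65.5° + (180° − 46.7°) = 67.8° from the x-axis; with |CG| = 28.7, G = C + 28.7·(cos 67.8°, sin 67.8°) = (26.8, -8.46). CG ⟂ GN; with |GN| = 12.3 on the right of CG, N = G + 12.3·(0.926, -0.378) = (38.2, -13.1). Then |ZN| = |N − Z| = 40.4.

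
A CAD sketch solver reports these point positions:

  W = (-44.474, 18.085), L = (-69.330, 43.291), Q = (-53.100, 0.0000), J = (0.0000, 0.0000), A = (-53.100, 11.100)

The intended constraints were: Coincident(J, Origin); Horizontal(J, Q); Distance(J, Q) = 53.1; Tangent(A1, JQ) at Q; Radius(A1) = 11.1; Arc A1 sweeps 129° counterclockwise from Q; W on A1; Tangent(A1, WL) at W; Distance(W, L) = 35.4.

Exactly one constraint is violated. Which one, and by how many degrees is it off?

Tangent(A1, WL) at W — off by 5.60°.

J = (0.00, 0.00) ✓; J.y = 0.00, Q.y = 0.00 ✓; |JQ| = 53.10 ✓; ∠(AQ, QJ) = 90.00° ✓; |AQ| = 11.10 ✓; bearing(A→W) − bearing(A→Q) = 129.0° ✓; |AW| = 11.10 ✓; ∠(AW, WL) = 84.40° ✗; |WL| = 35.40 ✓.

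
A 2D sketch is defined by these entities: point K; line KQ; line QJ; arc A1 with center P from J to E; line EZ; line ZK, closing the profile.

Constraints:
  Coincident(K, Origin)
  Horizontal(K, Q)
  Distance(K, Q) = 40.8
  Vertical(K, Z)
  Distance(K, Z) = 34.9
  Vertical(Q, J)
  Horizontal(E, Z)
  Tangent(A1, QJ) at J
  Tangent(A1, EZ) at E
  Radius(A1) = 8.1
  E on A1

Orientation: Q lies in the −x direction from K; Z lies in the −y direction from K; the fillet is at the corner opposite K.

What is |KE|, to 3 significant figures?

47.8

The virtual corner opposite K is at (-40.8, -34.9). The tangent condition forces PJ to be normal to QJ and since A1 is tangent to EZ there, PE ⟂ EZ, with radius 8.1, so the center P sits 8.1 in from both sides at P = (-32.7, -26.8). That places the tangent points at J = (-40.8, -26.8) on QJ and E = (-32.7, -34.9) on EZ. Then |KE| = |E − K| = 47.8.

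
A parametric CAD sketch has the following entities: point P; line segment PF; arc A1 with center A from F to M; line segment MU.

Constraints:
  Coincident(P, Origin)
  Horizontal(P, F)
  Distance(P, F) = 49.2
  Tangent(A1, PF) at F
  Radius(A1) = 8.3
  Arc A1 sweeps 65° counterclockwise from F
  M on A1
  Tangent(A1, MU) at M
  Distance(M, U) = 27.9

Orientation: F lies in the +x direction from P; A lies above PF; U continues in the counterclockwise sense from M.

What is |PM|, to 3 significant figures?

56.9

Since A1 is tangent to PF there, AF ⟂ PF, so A = F + (0, 8.3) = (49.2, 8.30). On A1, F sits at bearing -90° from A; a 65° counterclockwise sweep puts M at bearing -25°, so M = A + 8.3·(cos -25°, sin -25°) = (56.7, 4.79). Then |PM| = |M − P| = 56.9.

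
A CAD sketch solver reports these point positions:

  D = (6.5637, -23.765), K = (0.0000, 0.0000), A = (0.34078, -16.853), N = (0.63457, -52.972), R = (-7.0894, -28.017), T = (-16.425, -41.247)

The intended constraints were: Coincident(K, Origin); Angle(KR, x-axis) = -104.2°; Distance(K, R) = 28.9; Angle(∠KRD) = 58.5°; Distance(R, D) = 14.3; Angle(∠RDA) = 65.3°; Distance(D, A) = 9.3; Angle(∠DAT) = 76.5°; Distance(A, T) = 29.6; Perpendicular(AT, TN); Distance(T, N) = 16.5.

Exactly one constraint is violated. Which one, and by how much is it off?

Distance(T, N) = 16.5 — off by 4.20.

K = (0.00, 0.00) ✓; KR at -104.2° ✓; |KR| = 28.90 ✓; ∠KRD = 58.50° ✓; |RD| = 14.30 ✓; ∠RDA = 65.30° ✓; |DA| = 9.301 ✓; ∠DAT = 76.50° ✓; |AT| = 29.60 ✓; ∠(AT, TN) = 90.00° ✓; |TN| = 20.70 ✗.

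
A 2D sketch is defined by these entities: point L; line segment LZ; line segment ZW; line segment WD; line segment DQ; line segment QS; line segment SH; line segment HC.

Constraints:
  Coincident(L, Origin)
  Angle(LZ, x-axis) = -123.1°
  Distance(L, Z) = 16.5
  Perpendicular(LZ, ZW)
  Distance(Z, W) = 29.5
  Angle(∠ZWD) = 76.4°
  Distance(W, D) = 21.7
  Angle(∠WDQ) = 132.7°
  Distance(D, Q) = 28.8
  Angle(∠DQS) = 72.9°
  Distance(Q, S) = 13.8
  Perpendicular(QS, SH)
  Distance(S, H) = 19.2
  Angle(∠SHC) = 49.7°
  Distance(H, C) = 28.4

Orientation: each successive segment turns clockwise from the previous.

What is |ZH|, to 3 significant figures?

23.2

L is at the origin; LZ runs at -123.1° with length 16.5, so Z = (-9.01, -13.8). The perpendicularity gives ZW at right angles to LZ, so ZW runs at 147°; with |ZW| = 29.5, W = (-33.7, 2.29). ∠ZWD = 76.4° gives WD at 43.3° from the x-axis; with |WD| = 21.7, D = (-17.9, 17.2). ∠WDQ = 132.7° gives DQ at -4.00° from the x-axis; with |DQ| = 28.8, Q = (10.8, 15.2). ∠DQS = 72.9° gives QS at -111° from the x-axis; with |QS| = 13.8, S = (5.83, 2.29). QS ⟂ SH, so SH runs at 159°; with |SH| = 19.2, H = (-12.1, 9.20). Then |ZH| = |H − Z| = 23.2.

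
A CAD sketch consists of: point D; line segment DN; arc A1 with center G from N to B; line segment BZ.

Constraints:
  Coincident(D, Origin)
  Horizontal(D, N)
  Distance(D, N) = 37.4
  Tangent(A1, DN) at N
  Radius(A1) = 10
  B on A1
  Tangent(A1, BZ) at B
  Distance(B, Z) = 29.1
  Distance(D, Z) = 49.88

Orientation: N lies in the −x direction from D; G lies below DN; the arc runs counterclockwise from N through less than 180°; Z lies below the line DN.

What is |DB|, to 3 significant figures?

48.3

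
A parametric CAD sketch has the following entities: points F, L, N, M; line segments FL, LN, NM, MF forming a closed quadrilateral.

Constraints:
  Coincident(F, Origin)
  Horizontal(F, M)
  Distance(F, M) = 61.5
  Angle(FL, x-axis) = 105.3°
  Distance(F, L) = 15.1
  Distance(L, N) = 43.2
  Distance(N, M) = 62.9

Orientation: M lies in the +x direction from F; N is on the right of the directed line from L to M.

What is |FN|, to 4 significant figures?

28.14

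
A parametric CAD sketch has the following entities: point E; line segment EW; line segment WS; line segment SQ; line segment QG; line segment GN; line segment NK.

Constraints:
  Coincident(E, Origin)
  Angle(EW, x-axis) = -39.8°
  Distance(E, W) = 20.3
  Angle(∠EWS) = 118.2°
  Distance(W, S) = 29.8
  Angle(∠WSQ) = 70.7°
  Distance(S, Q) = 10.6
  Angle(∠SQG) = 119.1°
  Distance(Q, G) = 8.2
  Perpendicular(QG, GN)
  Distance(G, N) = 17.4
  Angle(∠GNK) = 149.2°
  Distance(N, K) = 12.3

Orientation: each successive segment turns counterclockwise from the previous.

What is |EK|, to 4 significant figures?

45.71

QG is perpendicular to GN, so GN runs at -77.80°; with |GN| = 17.4, N = (31.89, -12.61). ∠GNK = 149.2° gives NK at -47.00° from the x-axis; with |NK| = 12.3, K = (40.28, -21.60). Then |EK| = |K − E| = 45.71.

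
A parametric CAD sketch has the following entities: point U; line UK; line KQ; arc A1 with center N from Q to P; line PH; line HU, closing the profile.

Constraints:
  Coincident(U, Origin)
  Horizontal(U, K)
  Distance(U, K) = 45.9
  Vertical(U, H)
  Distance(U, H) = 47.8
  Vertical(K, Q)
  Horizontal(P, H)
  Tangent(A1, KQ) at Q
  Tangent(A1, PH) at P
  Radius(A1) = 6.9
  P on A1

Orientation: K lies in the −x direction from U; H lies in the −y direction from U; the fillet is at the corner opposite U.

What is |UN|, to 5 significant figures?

56.514

UH is vertical with |UH| = 47.8 and H on the −y side, so H = (0.0000, -47.800). The virtual corner opposite U is at (-45.900, -47.800). A1 meets KQ tangentially, so NQ is at right angles to KQ and since A1 is tangent to PH there, NP ⟂ PH, with radius 6.9, so the center N sits 6.9 in from both sides at N = (-39.000, -40.900). Then |UN| = |N − U| = 56.514.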